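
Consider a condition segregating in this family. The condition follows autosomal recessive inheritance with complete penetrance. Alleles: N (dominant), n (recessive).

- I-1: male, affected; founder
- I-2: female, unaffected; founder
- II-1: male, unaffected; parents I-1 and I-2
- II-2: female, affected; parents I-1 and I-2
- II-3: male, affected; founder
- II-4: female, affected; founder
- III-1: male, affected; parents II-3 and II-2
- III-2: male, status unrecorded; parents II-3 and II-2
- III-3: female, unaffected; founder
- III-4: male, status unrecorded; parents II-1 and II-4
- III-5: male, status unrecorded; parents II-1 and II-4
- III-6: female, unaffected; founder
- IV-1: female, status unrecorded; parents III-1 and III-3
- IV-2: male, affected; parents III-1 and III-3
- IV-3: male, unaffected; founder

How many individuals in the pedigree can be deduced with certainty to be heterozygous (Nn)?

Obligate heterozygotes: I-2 is unaffected so carries N and passed n to II-2 (nn), so I-2 is Nn; II-1 is unaffected so carries N and received n from I-1 (nn), so II-1 is Nn; III-3 is unaffected so carries N and passed n to IV-2 (nn), so III-3 is Nn.
Every other individual is either homozygous by phenotype or has at least one consistent homozygous assignment, so the count is 3.

3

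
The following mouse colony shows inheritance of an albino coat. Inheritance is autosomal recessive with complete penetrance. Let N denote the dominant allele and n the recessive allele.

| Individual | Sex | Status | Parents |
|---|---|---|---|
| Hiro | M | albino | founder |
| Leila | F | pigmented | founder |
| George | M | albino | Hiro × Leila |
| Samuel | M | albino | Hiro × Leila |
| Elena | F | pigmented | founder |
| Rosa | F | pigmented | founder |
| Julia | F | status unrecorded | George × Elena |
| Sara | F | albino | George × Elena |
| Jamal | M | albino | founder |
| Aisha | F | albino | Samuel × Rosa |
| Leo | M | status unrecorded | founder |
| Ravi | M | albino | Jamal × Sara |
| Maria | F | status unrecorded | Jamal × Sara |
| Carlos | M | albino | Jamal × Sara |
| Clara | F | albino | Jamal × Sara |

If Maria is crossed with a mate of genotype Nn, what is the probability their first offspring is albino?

1/2

Maria received n from Jamal (nn) and received n from Sara (nn), so Maria is nn.
The cross gives 1/2 Nn : 1/2 nn, so P(offspring is albino) = 1/2.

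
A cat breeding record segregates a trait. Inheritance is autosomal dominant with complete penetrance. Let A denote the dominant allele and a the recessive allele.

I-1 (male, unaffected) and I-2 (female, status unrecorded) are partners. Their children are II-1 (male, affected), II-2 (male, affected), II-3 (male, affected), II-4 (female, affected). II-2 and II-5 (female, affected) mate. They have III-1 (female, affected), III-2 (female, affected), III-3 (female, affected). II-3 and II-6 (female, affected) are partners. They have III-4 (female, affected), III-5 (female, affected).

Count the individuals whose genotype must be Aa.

Obligate heterozygotes: II-1 is affected so carries A and received a from I-1 (aa), so II-1 is Aa; II-2 is affected so carries A and received a from I-1 (aa), so II-2 is Aa; II-3 is affected so carries A and received a from I-1 (aa), so II-3 is Aa; II-4 is affected so carries A and received a from I-1 (aa), so II-4 is Aa.
Every other individual is either homozygous by phenotype or has at least one consistent homozygous assignment, so the count is 4.

4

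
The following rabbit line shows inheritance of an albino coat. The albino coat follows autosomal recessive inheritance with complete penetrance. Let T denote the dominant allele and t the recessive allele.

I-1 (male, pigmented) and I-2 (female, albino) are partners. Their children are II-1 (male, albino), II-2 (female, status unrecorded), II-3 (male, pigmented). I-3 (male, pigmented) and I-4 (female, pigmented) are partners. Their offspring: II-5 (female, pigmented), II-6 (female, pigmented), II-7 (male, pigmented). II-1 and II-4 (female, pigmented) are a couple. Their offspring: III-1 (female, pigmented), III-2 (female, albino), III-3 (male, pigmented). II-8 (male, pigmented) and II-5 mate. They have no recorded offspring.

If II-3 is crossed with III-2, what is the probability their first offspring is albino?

II-3 is pigmented so carries T and received t from I-2 (tt), so II-3 is Tt.
III-2 is albino, so III-2 is tt.
The cross gives 1/2 Tt : 1/2 tt, so P(offspring is albino) = 1/2.

1/2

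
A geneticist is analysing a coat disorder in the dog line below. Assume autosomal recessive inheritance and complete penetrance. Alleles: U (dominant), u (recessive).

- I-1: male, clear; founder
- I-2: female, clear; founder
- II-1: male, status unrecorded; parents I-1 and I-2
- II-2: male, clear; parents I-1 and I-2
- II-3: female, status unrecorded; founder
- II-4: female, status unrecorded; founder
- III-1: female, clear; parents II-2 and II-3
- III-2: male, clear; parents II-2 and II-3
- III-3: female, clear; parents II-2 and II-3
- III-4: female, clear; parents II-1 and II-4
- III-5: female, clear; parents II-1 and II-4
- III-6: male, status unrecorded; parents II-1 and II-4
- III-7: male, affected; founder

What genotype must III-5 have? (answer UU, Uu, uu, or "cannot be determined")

III-5's phenotype allows UU or Uu, and no parent or child forces a single allele at both positions; consistent genotype assignments exist with III-5 as UU or Uu.

cannot be determined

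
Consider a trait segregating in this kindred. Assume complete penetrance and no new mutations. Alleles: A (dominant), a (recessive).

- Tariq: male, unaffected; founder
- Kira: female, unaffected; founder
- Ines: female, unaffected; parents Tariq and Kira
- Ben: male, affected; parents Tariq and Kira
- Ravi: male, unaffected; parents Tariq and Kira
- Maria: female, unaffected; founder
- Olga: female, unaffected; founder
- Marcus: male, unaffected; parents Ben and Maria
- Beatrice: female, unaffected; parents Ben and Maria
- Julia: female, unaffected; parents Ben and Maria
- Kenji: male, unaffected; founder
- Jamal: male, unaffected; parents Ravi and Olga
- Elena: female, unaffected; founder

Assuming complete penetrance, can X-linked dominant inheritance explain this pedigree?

Under X-linked dominant, Ben (affected, male) cannot arise from Tariq (unaffected) × Kira (unaffected).

No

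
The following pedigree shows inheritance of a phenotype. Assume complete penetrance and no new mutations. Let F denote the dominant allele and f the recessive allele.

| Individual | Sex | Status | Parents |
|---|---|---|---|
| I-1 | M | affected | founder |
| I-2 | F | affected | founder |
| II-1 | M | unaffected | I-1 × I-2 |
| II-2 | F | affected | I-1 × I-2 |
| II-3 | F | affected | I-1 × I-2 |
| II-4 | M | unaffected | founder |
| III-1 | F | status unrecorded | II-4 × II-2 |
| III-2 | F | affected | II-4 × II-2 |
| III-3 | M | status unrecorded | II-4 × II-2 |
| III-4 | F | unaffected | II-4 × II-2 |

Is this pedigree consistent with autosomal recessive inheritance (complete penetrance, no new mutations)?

Under autosomal recessive, II-1 (unaffected, male) cannot arise from I-1 (affected) × I-2 (affected).

No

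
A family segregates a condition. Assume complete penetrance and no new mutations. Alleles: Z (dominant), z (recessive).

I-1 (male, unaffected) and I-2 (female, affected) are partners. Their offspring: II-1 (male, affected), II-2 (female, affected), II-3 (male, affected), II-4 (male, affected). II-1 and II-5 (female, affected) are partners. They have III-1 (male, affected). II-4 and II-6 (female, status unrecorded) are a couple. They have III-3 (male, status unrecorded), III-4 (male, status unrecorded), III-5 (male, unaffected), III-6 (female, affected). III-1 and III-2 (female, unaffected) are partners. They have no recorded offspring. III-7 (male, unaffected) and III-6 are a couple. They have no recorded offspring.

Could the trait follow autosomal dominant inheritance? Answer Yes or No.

Yes

A consistent assignment under autosomal dominant exists: I-1 zz, I-2 ZZ, II-1 Zz, II-2 Zz, II-3 Zz, II-4 Zz, II-5 ZZ, II-6 Zz, III-1 ZZ, III-2 zz, III-3 ZZ, III-4 ZZ, III-5 zz, III-6 ZZ, III-7 zz.
In this assignment every recorded phenotype matches its genotype and every non-founder's genotype is obtainable from its parents' genotypes, so the pedigree is consistent.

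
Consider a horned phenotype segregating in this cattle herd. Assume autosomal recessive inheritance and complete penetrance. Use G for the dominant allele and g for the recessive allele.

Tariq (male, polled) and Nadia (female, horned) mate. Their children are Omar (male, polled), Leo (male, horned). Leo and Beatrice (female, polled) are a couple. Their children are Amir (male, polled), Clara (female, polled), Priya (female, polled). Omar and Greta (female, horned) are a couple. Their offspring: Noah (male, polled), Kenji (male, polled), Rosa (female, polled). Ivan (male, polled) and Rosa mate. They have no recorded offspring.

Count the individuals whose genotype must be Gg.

8

Obligate heterozygotes: Tariq is polled so carries G and passed g to Leo (gg), so Tariq is Gg; Omar is polled so carries G and received g from Nadia (gg), so Omar is Gg; Amir is polled so carries G and received g from Leo (gg), so Amir is Gg; Clara is polled so carries G and received g from Leo (gg), so Clara is Gg; Priya is polled so carries G and received g from Leo (gg), so Priya is Gg; Noah is polled so carries G and received g from Greta (gg), so Noah is Gg; Kenji is polled so carries G and received g from Greta (gg), so Kenji is Gg; Rosa is polled so carries G and received g from Greta (gg), so Rosa is Gg.
Every other individual is either homozygous by phenotype or has at least one consistent homozygous assignment, so the count is 8.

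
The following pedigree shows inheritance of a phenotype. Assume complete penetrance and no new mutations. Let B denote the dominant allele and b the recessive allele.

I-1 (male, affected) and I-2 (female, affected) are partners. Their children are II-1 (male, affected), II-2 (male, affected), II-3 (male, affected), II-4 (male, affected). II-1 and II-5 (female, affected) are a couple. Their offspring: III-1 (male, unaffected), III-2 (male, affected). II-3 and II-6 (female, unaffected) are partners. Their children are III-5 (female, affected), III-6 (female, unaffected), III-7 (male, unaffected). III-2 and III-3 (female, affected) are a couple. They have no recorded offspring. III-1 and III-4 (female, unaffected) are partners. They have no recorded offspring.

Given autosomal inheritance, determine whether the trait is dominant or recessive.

II-1 and II-5 are both affected yet have an unaffected child III-1. Under a recessive model two affected parents are homozygous and every child would be affected, so the trait cannot be recessive.

dominant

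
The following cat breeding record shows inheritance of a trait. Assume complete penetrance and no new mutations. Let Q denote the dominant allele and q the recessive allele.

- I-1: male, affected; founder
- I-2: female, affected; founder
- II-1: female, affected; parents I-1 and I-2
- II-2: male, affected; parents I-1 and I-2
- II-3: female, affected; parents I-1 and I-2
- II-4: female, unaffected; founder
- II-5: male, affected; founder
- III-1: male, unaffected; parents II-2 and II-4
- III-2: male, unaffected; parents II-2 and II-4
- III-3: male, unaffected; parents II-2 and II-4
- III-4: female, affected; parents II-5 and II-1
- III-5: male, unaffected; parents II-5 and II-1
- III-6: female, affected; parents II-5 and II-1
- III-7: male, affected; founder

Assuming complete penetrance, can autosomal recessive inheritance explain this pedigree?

Under autosomal recessive, III-5 (unaffected, male) cannot arise from II-5 (affected) × II-1 (affected).

No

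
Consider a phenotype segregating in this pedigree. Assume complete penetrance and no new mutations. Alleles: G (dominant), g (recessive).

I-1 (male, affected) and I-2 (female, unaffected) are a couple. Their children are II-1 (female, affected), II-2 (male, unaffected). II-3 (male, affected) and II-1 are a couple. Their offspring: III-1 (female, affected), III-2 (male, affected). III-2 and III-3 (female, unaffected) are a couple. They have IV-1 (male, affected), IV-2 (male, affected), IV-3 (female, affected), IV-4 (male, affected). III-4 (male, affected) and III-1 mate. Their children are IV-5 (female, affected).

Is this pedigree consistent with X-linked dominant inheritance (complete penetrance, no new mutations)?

No

Under X-linked dominant, IV-1 (affected, male) cannot arise from III-2 (affected) × III-3 (unaffected).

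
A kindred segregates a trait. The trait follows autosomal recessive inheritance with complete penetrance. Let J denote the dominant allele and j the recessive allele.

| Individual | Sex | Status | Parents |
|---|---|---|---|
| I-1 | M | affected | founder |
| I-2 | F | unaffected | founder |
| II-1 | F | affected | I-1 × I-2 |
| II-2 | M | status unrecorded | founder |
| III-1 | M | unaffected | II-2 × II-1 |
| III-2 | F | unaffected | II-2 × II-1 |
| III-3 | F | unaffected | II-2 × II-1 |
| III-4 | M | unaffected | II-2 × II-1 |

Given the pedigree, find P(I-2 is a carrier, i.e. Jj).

1

I-2 is unaffected so carries J and passed j to II-1 (jj), so I-2 is Jj, giving P(Jj) = 1.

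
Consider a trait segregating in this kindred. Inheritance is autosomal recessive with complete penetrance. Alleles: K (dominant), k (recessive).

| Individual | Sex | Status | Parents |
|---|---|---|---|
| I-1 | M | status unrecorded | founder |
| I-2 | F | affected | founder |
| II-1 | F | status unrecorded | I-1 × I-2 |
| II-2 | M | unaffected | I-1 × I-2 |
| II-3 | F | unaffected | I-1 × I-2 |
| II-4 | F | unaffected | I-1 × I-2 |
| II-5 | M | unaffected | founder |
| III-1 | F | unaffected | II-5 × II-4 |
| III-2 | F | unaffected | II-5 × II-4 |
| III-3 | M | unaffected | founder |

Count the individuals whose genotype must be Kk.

3

Obligate heterozygotes: II-2 is unaffected so carries K and received k from I-2 (kk), so II-2 is Kk; II-3 is unaffected so carries K and received k from I-2 (kk), so II-3 is Kk; II-4 is unaffected so carries K and received k from I-2 (kk), so II-4 is Kk.
Every other individual is either homozygous by phenotype or has at least one consistent homozygous assignment, so the count is 3.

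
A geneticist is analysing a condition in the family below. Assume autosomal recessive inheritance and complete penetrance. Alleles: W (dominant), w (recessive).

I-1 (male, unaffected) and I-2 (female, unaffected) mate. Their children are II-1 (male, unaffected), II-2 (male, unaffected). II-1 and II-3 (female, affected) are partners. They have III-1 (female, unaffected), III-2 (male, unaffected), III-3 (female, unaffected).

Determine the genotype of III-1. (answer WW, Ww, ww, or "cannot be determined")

From phenotype alone, III-1 is WW or Ww.
III-1 is unaffected so carries W and received w from II-3 (ww), so III-1 is Ww.

Ww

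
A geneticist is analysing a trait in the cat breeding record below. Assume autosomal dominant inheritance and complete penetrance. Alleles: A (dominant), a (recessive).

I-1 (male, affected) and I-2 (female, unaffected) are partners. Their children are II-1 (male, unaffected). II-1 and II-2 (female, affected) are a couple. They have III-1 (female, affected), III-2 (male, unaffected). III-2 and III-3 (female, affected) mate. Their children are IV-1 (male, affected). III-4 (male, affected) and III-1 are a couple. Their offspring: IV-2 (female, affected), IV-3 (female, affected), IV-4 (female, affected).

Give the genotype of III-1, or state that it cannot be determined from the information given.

From phenotype alone, III-1 is AA or Aa.
III-1 is affected so carries A and received a from II-1 (aa), so III-1 is Aa.

Aa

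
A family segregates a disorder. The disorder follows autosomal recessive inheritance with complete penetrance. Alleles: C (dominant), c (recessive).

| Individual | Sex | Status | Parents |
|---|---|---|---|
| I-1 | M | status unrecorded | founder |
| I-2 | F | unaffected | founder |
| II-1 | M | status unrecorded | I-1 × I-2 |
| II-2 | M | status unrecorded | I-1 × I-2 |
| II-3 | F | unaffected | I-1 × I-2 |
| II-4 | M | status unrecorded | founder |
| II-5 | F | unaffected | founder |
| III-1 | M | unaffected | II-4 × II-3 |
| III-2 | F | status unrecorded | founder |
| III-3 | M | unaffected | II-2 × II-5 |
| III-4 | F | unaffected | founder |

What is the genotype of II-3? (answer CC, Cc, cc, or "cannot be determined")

cannot be determined

II-3's phenotype allows CC or Cc, and no parent or child forces a single allele at both positions; consistent genotype assignments exist with II-3 as CC or Cc.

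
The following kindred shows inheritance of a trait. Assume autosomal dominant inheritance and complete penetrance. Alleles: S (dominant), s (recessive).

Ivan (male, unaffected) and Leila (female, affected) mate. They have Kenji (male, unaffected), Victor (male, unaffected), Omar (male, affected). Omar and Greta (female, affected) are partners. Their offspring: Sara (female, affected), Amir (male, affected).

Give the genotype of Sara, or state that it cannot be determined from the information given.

cannot be determined

Sara's phenotype allows SS or Ss, and no parent or child forces a single allele at both positions; consistent genotype assignments exist with Sara as SS or Ss.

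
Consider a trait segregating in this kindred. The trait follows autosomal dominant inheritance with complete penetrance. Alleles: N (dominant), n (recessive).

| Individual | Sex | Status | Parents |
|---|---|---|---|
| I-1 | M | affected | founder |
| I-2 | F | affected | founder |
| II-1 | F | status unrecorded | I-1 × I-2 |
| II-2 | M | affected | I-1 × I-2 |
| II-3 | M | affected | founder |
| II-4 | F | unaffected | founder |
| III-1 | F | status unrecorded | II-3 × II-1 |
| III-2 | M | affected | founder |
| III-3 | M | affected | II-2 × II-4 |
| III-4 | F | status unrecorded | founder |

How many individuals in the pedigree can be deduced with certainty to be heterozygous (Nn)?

Obligate heterozygotes: III-3 is affected so carries N and received n from II-4 (nn), so III-3 is Nn.
Every other individual is either homozygous by phenotype or has at least one consistent homozygous assignment, so the count is 1.

1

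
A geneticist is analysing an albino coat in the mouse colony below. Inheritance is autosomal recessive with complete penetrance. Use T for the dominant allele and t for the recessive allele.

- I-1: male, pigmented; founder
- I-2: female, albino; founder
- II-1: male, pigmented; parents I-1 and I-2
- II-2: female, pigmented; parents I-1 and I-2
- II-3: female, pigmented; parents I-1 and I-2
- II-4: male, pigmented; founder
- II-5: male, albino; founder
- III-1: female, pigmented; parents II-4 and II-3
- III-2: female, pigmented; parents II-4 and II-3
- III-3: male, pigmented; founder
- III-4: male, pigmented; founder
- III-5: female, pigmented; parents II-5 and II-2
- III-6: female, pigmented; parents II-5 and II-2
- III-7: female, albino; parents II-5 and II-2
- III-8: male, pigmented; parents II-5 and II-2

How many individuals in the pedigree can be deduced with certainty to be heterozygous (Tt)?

Obligate heterozygotes: II-1 is pigmented so carries T and received t from I-2 (tt), so II-1 is Tt; II-2 is pigmented so carries T and received t from I-2 (tt), so II-2 is Tt; II-3 is pigmented so carries T and received t from I-2 (tt), so II-3 is Tt; III-5 is pigmented so carries T and received t from II-5 (tt), so III-5 is Tt; III-6 is pigmented so carries T and received t from II-5 (tt), so III-6 is Tt; III-8 is pigmented so carries T and received t from II-5 (tt), so III-8 is Tt.
Every other individual is either homozygous by phenotype or has at least one consistent homozygous assignment, so the count is 6.

6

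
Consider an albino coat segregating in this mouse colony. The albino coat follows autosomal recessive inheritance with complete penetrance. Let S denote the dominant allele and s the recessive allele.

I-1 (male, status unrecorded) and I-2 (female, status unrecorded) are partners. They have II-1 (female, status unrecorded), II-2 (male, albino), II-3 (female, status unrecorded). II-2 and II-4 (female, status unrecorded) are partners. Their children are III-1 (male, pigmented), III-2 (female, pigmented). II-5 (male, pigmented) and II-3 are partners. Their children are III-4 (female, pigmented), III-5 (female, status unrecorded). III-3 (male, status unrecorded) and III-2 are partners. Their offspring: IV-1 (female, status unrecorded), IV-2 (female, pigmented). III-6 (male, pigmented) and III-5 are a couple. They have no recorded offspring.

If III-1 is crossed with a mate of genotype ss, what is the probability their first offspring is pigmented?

III-1 is pigmented so carries S and received s from II-2 (ss), so III-1 is Ss.
The cross gives 1/2 Ss : 1/2 ss, so P(offspring is pigmented) = 1/2.

1/2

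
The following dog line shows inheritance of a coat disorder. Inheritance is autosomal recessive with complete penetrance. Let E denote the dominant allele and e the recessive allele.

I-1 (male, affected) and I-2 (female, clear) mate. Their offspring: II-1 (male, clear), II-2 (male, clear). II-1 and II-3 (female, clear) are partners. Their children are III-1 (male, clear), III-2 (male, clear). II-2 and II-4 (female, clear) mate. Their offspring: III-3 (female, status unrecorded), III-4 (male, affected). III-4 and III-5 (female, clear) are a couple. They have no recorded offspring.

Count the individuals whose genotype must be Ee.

Obligate heterozygotes: II-1 is clear so carries E and received e from I-1 (ee), so II-1 is Ee; II-2 is clear so carries E and received e from I-1 (ee), so II-2 is Ee; II-4 is clear so carries E and passed e to III-4 (ee), so II-4 is Ee.
Every other individual is either homozygous by phenotype or has at least one consistent homozygous assignment, so the count is 3.

3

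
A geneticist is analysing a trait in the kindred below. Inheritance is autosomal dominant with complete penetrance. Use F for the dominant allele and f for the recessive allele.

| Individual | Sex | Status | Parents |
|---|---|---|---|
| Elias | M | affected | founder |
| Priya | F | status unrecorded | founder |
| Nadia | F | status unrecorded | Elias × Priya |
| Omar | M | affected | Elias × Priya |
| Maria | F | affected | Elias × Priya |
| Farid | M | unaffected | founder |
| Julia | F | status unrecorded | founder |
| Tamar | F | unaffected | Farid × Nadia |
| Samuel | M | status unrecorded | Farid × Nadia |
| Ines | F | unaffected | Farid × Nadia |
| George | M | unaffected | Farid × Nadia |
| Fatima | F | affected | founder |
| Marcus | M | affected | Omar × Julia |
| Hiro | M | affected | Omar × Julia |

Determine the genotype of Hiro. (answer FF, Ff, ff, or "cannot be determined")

Hiro's phenotype allows FF or Ff, and no parent or child forces a single allele at both positions; consistent genotype assignments exist with Hiro as FF or Ff.

cannot be determined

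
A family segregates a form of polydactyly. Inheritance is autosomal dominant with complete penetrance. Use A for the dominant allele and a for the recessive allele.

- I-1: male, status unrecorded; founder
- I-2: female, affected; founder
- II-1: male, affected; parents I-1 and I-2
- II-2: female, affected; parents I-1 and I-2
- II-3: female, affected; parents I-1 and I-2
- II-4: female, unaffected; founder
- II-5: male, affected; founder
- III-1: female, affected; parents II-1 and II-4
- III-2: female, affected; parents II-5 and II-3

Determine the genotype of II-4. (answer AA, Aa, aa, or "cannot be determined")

aa

II-4 is unaffected, so II-4 is aa.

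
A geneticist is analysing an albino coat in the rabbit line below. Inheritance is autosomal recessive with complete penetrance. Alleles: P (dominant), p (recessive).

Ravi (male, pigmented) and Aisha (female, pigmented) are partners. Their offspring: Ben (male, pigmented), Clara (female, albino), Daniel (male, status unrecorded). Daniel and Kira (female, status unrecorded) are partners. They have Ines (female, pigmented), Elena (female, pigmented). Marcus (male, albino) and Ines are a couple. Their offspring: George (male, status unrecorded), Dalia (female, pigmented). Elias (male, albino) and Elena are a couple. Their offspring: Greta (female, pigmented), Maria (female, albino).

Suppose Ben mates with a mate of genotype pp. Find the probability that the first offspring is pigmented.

2/3

Ravi is pigmented so carries P and passed p to Clara (pp), so Ravi is Pp.
Aisha is pigmented so carries P and passed p to Clara (pp), so Aisha is Pp.
Ben is a pigmented offspring of Ravi (Pp) × Aisha (Pp), whose cross gives 1/4 PP : 1/2 Pp : 1/4 pp; conditioning on being pigmented, Ben is PP with probability 1/3, Pp with probability 2/3.
Summing over parental genotype combinations, P(offspring is pigmented) = 1/3·1 + 2/3·1/2 = 2/3.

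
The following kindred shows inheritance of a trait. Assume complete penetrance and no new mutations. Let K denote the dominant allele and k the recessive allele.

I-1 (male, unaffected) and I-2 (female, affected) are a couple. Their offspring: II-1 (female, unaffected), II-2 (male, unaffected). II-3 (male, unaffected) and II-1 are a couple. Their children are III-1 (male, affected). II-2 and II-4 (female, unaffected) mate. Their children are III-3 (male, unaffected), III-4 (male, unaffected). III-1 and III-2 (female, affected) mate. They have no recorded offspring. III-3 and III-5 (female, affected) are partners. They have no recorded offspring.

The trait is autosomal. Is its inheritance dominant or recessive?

recessive

II-3 and II-1 are both unaffected yet have an affected child III-1. Under dominance, an affected child requires at least one affected parent, so the trait cannot be dominant.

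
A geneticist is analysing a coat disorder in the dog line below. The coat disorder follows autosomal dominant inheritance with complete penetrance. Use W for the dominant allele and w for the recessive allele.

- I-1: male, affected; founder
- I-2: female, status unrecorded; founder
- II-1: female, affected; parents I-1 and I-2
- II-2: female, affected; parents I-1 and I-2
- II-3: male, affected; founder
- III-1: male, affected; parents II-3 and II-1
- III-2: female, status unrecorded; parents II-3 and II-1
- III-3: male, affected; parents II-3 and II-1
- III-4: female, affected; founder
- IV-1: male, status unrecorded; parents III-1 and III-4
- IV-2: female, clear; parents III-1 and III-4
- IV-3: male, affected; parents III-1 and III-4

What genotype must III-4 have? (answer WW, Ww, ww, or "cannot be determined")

Ww

From phenotype alone, III-4 is WW or Ww.
III-4 is affected so carries W and passed w to IV-2 (ww), so III-4 is Ww.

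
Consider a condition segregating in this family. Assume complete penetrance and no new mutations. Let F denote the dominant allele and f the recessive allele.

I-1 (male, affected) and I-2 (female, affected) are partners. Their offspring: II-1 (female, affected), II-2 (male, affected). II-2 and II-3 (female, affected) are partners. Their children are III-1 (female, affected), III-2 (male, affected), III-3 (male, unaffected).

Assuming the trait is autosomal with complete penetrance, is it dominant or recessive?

II-2 and II-3 are both affected yet have an unaffected child III-3. Under a recessive model two affected parents are homozygous and every child would be affected, so the trait cannot be recessive.

dominant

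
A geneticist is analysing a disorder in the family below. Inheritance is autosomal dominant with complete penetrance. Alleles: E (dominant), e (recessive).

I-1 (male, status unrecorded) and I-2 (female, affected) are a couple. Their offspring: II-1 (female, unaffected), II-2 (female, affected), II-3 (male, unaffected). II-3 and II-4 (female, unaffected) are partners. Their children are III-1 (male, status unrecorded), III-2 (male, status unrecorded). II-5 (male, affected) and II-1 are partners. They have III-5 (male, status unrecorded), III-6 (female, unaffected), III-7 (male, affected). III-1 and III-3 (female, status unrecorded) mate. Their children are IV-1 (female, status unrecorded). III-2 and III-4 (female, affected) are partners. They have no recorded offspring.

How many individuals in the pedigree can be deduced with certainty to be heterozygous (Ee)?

Obligate heterozygotes: I-2 is affected so carries E and passed e to II-1 (ee), so I-2 is Ee; II-5 is affected so carries E and passed e to III-6 (ee), so II-5 is Ee; III-7 is affected so carries E and received e from II-1 (ee), so III-7 is Ee.
Every other individual is either homozygous by phenotype or has at least one consistent homozygous assignment, so the count is 3.

3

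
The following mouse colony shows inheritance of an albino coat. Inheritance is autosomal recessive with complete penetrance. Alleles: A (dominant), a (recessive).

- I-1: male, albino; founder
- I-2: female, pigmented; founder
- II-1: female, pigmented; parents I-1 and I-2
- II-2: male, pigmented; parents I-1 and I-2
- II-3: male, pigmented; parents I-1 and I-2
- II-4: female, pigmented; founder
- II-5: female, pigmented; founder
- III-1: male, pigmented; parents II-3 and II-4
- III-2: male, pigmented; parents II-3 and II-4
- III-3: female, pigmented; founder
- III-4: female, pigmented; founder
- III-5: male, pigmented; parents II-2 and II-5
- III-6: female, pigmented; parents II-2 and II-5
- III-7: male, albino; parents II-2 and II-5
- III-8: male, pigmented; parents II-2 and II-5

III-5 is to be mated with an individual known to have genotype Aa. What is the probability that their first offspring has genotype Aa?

1/2

II-2 is pigmented so carries A and received a from I-1 (aa), so II-2 is Aa.
II-5 is pigmented so carries A and passed a to III-7 (aa), so II-5 is Aa.
III-5 is a pigmented offspring of II-2 (Aa) × II-5 (Aa), whose cross gives 1/4 AA : 1/2 Aa : 1/4 aa; conditioning on being pigmented, III-5 is AA with probability 1/3, Aa with probability 2/3.
Summing over parental genotype combinations, P(offspring has genotype Aa) = 1/3·1/2 + 2/3·1/2 = 1/2.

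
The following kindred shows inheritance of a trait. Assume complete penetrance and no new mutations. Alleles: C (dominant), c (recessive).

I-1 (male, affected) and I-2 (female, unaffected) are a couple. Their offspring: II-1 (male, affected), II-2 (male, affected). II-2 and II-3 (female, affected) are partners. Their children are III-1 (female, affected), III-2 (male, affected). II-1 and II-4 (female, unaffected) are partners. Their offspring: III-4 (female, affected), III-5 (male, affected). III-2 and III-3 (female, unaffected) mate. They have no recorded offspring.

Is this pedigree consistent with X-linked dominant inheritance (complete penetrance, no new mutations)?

No

Under X-linked dominant, II-1 (affected, male) cannot arise from I-1 (affected) × I-2 (unaffected).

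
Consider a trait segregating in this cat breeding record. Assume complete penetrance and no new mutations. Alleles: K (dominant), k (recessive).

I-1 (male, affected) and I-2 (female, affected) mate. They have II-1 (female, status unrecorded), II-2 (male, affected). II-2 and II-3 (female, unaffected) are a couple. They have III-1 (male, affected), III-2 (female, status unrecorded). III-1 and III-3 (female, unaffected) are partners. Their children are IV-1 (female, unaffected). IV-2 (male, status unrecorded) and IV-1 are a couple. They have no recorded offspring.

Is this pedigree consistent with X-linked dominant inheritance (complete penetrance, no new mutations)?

No

Under X-linked dominant, III-1 (affected, male) cannot arise from II-2 (affected) × II-3 (unaffected).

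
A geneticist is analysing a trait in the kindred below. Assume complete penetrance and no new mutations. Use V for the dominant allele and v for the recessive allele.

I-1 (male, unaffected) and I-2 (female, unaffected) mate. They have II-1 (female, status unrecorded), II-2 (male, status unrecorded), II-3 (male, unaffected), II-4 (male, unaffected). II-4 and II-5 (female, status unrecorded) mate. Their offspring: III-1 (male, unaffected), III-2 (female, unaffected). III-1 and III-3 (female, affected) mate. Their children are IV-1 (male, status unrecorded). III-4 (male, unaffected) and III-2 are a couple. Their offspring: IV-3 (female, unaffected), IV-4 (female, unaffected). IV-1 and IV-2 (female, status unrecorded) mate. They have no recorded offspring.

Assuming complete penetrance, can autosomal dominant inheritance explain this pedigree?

Yes

A consistent assignment under autosomal dominant exists: I-1 vv, I-2 vv, II-1 vv, II-2 vv, II-3 vv, II-4 vv, II-5 Vv, III-1 vv, III-2 vv, III-3 VV, III-4 vv, IV-1 Vv, IV-2 VV, IV-3 vv, IV-4 vv.
In this assignment every recorded phenotype matches its genotype and every non-founder's genotype is obtainable from its parents' genotypes, so the pedigree is consistent.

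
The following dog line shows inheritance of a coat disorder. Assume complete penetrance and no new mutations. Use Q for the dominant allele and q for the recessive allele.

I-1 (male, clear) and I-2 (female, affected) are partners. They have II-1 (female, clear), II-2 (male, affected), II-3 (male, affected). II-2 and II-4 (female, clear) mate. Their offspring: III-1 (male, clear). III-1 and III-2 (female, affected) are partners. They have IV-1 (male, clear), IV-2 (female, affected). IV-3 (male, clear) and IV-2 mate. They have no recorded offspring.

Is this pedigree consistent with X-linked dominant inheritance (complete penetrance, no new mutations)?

A consistent assignment under X-linked dominant exists: I-1 X^q Y, I-2 X^Q X^q, II-1 X^q X^q, II-2 X^Q Y, II-3 X^Q Y, II-4 X^q X^q, III-1 X^q Y, III-2 X^Q X^q, IV-1 X^q Y, IV-2 X^Q X^q, IV-3 X^q Y.
In this assignment every recorded phenotype matches its genotype and every non-founder's genotype is obtainable from its parents' genotypes, so the pedigree is consistent.

Yes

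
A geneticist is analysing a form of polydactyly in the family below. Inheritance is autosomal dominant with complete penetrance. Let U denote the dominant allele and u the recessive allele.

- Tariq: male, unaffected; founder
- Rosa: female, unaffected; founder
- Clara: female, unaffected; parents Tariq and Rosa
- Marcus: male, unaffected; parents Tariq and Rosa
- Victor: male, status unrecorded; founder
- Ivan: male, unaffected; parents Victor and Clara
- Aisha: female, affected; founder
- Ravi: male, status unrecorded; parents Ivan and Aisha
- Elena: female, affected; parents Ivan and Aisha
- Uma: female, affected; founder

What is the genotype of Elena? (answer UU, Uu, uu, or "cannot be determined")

From phenotype alone, Elena is UU or Uu.
Elena is affected so carries U and received u from Ivan (uu), so Elena is Uu.

Uu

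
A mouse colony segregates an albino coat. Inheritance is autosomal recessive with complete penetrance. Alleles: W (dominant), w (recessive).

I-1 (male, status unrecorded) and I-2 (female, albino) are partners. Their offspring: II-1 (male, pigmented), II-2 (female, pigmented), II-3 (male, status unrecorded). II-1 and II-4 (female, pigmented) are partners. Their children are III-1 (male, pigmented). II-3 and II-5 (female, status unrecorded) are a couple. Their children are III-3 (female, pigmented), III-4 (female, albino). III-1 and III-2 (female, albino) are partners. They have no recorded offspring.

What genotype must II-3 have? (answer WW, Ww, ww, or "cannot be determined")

cannot be determined

II-3's phenotype is unrecorded, and no parent or child forces a single allele at both positions; consistent genotype assignments exist with II-3 as Ww or ww.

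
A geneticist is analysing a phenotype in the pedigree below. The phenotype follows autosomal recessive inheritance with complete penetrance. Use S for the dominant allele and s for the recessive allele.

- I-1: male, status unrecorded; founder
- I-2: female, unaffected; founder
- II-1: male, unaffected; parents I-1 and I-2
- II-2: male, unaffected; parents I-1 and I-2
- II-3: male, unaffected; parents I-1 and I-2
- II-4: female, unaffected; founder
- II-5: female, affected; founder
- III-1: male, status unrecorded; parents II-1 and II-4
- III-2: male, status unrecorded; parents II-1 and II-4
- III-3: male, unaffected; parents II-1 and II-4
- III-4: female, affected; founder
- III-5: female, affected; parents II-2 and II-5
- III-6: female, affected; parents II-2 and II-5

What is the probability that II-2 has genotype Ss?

II-2 is unaffected so carries S and passed s to III-5 (ss), so II-2 is Ss, giving P(Ss) = 1.

1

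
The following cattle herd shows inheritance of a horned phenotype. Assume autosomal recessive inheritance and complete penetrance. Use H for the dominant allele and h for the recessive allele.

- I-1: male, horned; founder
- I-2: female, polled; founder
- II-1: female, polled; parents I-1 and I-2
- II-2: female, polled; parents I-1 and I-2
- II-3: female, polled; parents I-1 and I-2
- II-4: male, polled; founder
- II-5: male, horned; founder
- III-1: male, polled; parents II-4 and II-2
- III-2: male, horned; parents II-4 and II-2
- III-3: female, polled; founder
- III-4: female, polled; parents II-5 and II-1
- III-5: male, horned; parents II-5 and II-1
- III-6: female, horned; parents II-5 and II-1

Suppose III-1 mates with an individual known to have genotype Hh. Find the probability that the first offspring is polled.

II-4 is polled so carries H and passed h to III-2 (hh), so II-4 is Hh.
II-2 is polled so carries H and received h from I-1 (hh), so II-2 is Hh.
III-1 is a polled offspring of II-4 (Hh) × II-2 (Hh), whose cross gives 1/4 HH : 1/2 Hh : 1/4 hh; conditioning on being polled, III-1 is HH with probability 1/3, Hh with probability 2/3.
Summing over parental genotype combinations, P(offspring is polled) = 1/3·1 + 2/3·3/4 = 5/6.

5/6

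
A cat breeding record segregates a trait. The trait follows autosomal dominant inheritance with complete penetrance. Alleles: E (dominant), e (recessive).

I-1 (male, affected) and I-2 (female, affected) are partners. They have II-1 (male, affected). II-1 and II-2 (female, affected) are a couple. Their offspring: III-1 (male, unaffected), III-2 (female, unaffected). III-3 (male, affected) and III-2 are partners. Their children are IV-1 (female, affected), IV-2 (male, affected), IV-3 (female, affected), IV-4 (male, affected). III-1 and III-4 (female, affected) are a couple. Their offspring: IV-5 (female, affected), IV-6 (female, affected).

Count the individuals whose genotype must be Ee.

Obligate heterozygotes: II-1 is affected so carries E and passed e to III-1 (ee), so II-1 is Ee; II-2 is affected so carries E and passed e to III-1 (ee), so II-2 is Ee; IV-1 is affected so carries E and received e from III-2 (ee), so IV-1 is Ee; IV-2 is affected so carries E and received e from III-2 (ee), so IV-2 is Ee; IV-3 is affected so carries E and received e from III-2 (ee), so IV-3 is Ee; IV-4 is affected so carries E and received e from III-2 (ee), so IV-4 is Ee; IV-5 is affected so carries E and received e from III-1 (ee), so IV-5 is Ee; IV-6 is affected so carries E and received e from III-1 (ee), so IV-6 is Ee.
Every other individual is either homozygous by phenotype or has at least one consistent homozygous assignment, so the count is 8.

8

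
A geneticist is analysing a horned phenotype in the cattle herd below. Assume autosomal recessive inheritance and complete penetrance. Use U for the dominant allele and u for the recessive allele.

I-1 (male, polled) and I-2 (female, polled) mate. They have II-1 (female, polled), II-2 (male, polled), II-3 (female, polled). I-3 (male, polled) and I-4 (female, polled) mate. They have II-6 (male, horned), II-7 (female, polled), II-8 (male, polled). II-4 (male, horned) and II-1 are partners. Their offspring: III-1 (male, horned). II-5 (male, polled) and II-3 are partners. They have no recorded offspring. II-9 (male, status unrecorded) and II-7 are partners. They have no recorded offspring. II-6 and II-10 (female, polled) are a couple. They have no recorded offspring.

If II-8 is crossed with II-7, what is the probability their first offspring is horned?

1/9

I-3 is polled so carries U and passed u to II-6 (uu), so I-3 is Uu.
I-4 is polled so carries U and passed u to II-6 (uu), so I-4 is Uu.
II-8 is a polled offspring of I-3 (Uu) × I-4 (Uu), whose cross gives 1/4 UU : 1/2 Uu : 1/4 uu; conditioning on being polled, II-8 is UU with probability 1/3, Uu with probability 2/3.
II-7 is a polled offspring of I-3 (Uu) × I-4 (Uu), whose cross gives 1/4 UU : 1/2 Uu : 1/4 uu; conditioning on being polled, II-7 is UU with probability 1/3, Uu with probability 2/3.
Summing over parental genotype combinations, P(offspring is horned) = 4/9·1/4 = 1/9.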